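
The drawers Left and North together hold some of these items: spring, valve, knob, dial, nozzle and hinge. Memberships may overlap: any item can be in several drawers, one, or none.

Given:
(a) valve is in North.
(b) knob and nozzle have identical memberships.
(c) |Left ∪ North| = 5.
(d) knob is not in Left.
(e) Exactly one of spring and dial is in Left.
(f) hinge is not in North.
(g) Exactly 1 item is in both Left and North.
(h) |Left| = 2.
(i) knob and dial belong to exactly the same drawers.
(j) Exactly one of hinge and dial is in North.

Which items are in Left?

Left = {spring, valve}

From (a): valve ∈ North.
From (d): knob ∉ Left.
From (f): hinge ∉ North.
(b): nozzle matches knob: nozzle ∉ Left.
(i): dial matches knob: dial ∉ Left.
(j) (exactly one): dial ∈ North.
(e) (exactly one): spring ∈ Left.
(i): knob matches dial: knob ∈ North.
(b): nozzle matches knob: nozzle ∈ North.
Suppose valve ∉ Left: no assignment then satisfies all the clues, so valve ∈ Left.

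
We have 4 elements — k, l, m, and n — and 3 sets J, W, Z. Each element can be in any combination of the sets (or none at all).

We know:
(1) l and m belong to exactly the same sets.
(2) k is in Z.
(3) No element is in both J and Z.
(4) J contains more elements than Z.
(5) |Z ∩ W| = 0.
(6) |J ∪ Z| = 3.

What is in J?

From (2): k ∈ Z.
(3) (disjoint): k ∉ J.
Suppose l ∉ J: no assignment then satisfies all the clues, so l ∈ J.

J = {l, m}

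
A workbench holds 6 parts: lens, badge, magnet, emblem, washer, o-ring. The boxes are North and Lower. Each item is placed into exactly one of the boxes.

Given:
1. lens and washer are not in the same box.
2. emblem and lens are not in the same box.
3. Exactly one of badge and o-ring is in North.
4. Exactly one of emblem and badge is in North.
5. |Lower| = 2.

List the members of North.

North = {emblem, magnet, o-ring, washer}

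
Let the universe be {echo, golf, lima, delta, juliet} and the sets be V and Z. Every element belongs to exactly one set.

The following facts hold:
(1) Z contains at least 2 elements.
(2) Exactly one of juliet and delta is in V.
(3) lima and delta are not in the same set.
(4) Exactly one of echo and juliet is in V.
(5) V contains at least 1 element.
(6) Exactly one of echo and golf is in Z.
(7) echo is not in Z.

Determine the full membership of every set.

From (7): echo ∉ Z.
(6) (exactly one): golf ∈ Z.
Only one set left: echo ∈ V.
(4) (exactly one): juliet ∉ V.
Only one set left: juliet ∈ Z.
(2) (exactly one): delta ∈ V.
(3): lima ∉ V.
Only one set left: lima ∈ Z.

V = {delta, echo}; Z = {golf, juliet, lima}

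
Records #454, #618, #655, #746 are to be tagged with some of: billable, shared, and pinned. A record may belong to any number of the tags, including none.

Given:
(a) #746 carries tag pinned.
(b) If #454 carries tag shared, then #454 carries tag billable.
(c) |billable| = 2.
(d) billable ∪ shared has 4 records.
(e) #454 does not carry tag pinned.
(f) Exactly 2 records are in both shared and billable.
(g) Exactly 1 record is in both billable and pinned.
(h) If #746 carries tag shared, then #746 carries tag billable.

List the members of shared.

shared = {#454, #618, #655, #746}

From (a): #746 ∈ pinned.
From (e): #454 ∉ pinned.
Suppose #454 ∉ shared: no assignment then satisfies all the clues, so #454 ∈ shared.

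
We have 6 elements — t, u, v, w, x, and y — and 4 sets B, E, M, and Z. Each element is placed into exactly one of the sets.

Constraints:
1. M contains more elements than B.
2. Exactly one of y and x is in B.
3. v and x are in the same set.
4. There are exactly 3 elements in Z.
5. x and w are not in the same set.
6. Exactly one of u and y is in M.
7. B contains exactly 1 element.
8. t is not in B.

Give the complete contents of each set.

From (8): t ∉ B.
Suppose t ∈ E: no assignment then satisfies all the clues, so t ∉ E.

B = {y}; E = {}; M = {u, w}; Z = {t, v, x}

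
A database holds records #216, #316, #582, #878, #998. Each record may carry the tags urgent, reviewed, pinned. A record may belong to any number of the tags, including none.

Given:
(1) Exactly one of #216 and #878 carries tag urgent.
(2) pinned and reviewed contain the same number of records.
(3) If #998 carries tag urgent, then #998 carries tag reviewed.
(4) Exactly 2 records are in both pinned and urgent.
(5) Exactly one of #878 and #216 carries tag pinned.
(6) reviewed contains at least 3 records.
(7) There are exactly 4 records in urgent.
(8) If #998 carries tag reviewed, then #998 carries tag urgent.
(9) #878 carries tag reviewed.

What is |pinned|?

3

From (9): #878 ∈ reviewed.
Suppose #316 ∉ urgent: no assignment then satisfies all the clues, so #316 ∈ urgent.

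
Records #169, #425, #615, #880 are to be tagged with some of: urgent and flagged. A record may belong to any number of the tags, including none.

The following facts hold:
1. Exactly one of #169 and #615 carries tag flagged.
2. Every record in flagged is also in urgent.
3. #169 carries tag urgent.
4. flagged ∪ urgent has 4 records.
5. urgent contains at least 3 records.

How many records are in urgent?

4

From (3): #169 ∈ urgent.
Suppose #425 ∉ urgent: no assignment then satisfies all the clues, so #425 ∈ urgent.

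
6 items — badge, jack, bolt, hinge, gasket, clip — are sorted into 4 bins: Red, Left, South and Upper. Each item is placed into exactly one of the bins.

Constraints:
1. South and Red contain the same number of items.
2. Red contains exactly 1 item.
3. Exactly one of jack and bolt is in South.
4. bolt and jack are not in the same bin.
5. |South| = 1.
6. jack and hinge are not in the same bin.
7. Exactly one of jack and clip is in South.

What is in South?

South = {jack}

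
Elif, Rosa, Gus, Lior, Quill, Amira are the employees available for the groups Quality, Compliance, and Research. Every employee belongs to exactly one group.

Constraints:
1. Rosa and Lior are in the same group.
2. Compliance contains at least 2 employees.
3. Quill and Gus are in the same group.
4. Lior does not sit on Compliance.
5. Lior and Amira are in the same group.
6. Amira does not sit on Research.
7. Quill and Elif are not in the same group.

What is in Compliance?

From (4): Lior ∉ Compliance.
From (6): Amira ∉ Research.
(1): Rosa matches Lior: Rosa ∉ Compliance.
(5): Amira matches Lior: Amira ∉ Compliance.
(5): Lior matches Amira: Lior ∉ Research.
Only one group left: Lior ∈ Quality.
Only one group left: Amira ∈ Quality.
(1): Rosa matches Lior: Rosa ∈ Quality.
Suppose Elif ∈ Compliance: no assignment then satisfies all the clues, so Elif ∉ Compliance.

Compliance = {Gus, Quill}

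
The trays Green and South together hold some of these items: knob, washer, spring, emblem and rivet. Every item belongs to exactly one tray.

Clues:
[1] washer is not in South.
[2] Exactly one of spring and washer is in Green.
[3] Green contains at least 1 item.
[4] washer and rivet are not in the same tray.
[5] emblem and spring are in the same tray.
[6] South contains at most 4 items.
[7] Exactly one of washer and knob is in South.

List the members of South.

From (1): washer ∉ South.
(7) (exactly one): knob ∈ South.
Only one tray left: washer ∈ Green.
(2) (exactly one): spring ∉ Green.
(4): rivet ∉ Green.
(5): emblem matches spring: emblem ∉ Green.
Only one tray left: spring ∈ South.
Only one tray left: emblem ∈ South.
Only one tray left: rivet ∈ South.

South = {emblem, knob, rivet, spring}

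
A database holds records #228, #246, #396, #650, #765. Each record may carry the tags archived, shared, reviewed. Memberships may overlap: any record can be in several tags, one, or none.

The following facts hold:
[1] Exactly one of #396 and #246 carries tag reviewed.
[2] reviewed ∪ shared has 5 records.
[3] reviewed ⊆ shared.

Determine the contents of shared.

shared = {#228, #246, #396, #650, #765}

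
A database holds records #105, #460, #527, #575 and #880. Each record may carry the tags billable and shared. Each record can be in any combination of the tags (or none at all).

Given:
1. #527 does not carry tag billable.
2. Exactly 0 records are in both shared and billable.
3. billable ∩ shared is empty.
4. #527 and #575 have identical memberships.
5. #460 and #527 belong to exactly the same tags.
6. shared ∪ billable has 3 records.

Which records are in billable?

billable = {}

From (1): #527 ∉ billable.
(4): #575 matches #527: #575 ∉ billable.
(5): #460 matches #527: #460 ∉ billable.
Suppose #105 ∈ billable: no assignment then satisfies all the clues, so #105 ∉ billable.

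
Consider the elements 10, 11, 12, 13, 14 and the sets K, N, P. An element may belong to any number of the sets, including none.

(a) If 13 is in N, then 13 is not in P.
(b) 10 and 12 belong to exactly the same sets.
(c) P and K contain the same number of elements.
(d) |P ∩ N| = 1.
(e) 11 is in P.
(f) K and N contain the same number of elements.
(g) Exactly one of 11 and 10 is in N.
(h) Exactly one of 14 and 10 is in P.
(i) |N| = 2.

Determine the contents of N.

N = {11, 13}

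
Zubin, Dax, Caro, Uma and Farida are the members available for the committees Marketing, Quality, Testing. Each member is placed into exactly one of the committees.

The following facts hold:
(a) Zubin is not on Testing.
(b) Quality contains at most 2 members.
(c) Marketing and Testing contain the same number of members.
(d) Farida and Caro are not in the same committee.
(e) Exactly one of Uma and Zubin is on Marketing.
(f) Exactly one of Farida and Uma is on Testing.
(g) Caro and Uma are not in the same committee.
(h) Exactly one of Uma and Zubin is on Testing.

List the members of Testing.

Testing = {Dax, Uma}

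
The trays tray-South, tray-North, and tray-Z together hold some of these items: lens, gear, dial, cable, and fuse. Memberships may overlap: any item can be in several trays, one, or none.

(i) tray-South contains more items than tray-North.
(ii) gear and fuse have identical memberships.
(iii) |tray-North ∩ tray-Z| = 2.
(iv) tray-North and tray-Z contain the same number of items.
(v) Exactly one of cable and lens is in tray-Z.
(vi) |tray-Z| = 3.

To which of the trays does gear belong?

gear: tray-North, tray-South, tray-Z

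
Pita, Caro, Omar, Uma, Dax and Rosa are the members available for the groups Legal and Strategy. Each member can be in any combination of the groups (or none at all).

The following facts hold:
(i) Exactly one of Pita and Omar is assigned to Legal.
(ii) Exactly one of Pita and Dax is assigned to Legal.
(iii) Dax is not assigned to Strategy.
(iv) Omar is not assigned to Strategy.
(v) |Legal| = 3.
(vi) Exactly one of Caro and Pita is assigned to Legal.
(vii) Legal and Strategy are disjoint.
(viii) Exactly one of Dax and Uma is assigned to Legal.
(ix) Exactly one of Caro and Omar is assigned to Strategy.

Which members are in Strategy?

Strategy = {Caro}

From (iii): Dax ∉ Strategy.
From (iv): Omar ∉ Strategy.
(ix) (exactly one): Caro ∈ Strategy.
(vii) (disjoint): Caro ∉ Legal.
(vi) (exactly one): Pita ∈ Legal.
(vii) (disjoint): Pita ∉ Strategy.
(i) (exactly one): Omar ∉ Legal.
(ii) (exactly one): Dax ∉ Legal.
(v): only 3 candidates remain for Legal, so all are in.
(vii) (disjoint): Uma ∉ Strategy.
(vii) (disjoint): Rosa ∉ Strategy.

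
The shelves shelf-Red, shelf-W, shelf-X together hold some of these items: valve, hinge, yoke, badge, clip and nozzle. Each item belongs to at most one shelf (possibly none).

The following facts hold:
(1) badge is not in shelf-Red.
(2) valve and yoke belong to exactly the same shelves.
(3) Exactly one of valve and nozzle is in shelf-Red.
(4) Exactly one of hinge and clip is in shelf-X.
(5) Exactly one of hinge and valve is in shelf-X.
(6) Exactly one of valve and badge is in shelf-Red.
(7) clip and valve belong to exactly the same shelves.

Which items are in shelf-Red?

From (1): badge ∉ shelf-Red.
(6) (exactly one): valve ∈ shelf-Red.
(7): clip matches valve: clip ∈ shelf-Red.
(2): yoke matches valve: yoke ∈ shelf-Red.
(3) (exactly one): nozzle ∉ shelf-Red.
(4) (exactly one): hinge ∈ shelf-X.

shelf-Red = {clip, valve, yoke}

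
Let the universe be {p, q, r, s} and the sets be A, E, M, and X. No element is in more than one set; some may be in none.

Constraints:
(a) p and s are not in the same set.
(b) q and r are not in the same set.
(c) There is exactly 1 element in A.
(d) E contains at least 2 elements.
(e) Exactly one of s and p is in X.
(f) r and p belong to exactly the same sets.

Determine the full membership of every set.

A = {q}; E = {p, r}; M = {}; X = {s}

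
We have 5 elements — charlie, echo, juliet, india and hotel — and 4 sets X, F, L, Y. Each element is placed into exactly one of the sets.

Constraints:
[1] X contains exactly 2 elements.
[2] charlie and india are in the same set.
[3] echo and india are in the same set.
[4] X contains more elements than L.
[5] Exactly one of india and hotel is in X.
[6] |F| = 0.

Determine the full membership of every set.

X = {hotel, juliet}; F = {}; L = {}; Y = {charlie, echo, india}

(6): F already has 0, so the rest are out.
Suppose charlie ∈ X: no assignment then satisfies all the clues, so charlie ∉ X.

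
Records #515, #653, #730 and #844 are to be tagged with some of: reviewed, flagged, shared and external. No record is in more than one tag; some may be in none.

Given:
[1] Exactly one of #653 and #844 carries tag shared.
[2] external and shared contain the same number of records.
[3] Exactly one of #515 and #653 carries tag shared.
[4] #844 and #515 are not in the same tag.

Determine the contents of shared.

shared = {#653}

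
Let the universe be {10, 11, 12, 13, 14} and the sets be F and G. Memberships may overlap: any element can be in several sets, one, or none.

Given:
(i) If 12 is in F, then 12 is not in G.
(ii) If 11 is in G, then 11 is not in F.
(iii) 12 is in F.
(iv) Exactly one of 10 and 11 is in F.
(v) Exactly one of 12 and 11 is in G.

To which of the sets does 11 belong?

From (iii): 12 ∈ F.
(i): 12 ∉ G.
(v) (exactly one): 11 ∈ G.
(ii): 11 ∉ F.
(iv) (exactly one): 10 ∈ F.

11: G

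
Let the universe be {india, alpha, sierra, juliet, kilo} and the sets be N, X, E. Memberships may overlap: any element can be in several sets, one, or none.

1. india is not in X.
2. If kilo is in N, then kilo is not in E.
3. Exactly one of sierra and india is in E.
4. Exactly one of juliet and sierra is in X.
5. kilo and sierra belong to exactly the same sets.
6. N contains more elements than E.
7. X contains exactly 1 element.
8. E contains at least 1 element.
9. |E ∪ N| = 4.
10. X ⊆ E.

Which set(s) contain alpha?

alpha: none

From (1): india ∉ X.
Suppose alpha ∈ N: no assignment then satisfies all the clues, so alpha ∉ N.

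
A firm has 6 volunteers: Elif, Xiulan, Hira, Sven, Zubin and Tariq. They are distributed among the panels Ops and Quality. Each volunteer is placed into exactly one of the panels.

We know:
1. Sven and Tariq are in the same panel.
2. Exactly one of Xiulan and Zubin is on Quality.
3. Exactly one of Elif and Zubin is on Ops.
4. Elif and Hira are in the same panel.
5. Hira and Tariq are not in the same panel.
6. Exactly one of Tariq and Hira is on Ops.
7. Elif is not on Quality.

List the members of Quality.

Quality = {Sven, Tariq, Zubin}

From (7): Elif ∉ Quality.
(4): Hira matches Elif: Hira ∉ Quality.
Only one panel left: Elif ∈ Ops.
Only one panel left: Hira ∈ Ops.
(3) (exactly one): Zubin ∉ Ops.
(5): Tariq ∉ Ops.
Only one panel left: Zubin ∈ Quality.
Only one panel left: Tariq ∈ Quality.
(1): Sven matches Tariq: Sven ∉ Ops.
(1): Sven matches Tariq: Sven ∈ Quality.
(2) (exactly one): Xiulan ∉ Quality.
Only one panel left: Xiulan ∈ Ops.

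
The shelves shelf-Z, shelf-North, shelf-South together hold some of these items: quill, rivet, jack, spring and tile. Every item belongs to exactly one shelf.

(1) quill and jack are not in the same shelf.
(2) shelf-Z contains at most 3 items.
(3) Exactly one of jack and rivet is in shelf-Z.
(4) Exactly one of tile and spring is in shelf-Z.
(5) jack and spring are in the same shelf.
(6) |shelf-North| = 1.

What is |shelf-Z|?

2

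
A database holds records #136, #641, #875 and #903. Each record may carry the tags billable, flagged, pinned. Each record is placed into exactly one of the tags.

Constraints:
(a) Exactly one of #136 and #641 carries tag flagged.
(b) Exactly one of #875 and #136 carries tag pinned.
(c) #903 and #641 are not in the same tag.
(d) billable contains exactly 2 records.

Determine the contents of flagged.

flagged = {#641}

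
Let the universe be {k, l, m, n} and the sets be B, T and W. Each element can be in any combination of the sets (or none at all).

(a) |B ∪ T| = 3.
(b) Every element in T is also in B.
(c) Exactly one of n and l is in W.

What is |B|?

3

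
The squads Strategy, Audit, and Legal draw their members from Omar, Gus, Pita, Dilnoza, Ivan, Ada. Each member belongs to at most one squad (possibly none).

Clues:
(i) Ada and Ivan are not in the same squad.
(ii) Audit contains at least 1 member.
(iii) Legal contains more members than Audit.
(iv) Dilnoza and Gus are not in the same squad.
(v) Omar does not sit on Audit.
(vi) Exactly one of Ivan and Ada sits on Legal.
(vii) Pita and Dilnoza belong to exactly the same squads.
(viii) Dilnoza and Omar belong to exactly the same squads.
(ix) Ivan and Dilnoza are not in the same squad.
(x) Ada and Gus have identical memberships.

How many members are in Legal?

From (v): Omar ∉ Audit.
(viii): Dilnoza matches Omar: Dilnoza ∉ Audit.
(vii): Pita matches Dilnoza: Pita ∉ Audit.
Suppose Omar ∈ Legal: no assignment then satisfies all the clues, so Omar ∉ Legal.

2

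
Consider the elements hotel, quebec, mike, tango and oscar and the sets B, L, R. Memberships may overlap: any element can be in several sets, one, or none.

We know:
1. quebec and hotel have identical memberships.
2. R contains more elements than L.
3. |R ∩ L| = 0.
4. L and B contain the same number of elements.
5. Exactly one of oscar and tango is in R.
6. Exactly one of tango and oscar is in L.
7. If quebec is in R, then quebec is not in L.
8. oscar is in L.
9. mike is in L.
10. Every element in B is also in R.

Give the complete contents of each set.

B = {hotel, quebec}; L = {mike, oscar}; R = {hotel, quebec, tango}

From (8): oscar ∈ L.
From (9): mike ∈ L.
(6) (exactly one): tango ∉ L.
Suppose hotel ∉ B: no assignment then satisfies all the clues, so hotel ∈ B.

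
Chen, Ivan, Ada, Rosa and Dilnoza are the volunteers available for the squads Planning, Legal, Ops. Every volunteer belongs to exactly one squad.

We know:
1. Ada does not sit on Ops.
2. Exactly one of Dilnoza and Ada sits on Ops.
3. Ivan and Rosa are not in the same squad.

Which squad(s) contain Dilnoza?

Dilnoza: Ops

From (1): Ada ∉ Ops.
(2) (exactly one): Dilnoza ∈ Ops.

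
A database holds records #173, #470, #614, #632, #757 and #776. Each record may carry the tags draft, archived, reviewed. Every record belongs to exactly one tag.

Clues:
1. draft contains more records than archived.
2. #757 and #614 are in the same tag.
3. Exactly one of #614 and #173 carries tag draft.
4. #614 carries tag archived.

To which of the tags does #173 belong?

#173: draft

From (4): #614 ∈ archived.
(2): #757 matches #614: #757 ∉ draft.
(2): #757 matches #614: #757 ∈ archived.
(3) (exactly one): #173 ∈ draft.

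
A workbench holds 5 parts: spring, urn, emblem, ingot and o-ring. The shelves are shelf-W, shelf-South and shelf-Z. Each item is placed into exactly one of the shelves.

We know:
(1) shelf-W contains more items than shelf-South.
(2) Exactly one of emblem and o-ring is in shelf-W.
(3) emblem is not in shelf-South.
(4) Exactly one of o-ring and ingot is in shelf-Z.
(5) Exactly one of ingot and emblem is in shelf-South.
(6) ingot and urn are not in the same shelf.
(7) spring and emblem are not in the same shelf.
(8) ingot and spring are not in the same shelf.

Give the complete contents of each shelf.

shelf-W = {emblem, urn}; shelf-South = {ingot}; shelf-Z = {o-ring, spring}

From (3): emblem ∉ shelf-South.
(5) (exactly one): ingot ∈ shelf-South.
(6): urn ∉ shelf-South.
(8): spring ∉ shelf-South.
(4) (exactly one): o-ring ∈ shelf-Z.
(2) (exactly one): emblem ∈ shelf-W.
(7): spring ∉ shelf-W.
Only one shelf left: spring ∈ shelf-Z.
Suppose urn ∉ shelf-W: no assignment then satisfies all the clues, so urn ∈ shelf-W.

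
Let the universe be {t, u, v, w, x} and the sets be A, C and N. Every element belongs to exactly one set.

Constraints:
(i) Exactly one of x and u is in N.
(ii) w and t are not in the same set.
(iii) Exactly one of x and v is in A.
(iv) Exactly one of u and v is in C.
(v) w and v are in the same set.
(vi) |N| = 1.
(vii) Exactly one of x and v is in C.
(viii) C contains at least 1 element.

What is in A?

A = {t, x}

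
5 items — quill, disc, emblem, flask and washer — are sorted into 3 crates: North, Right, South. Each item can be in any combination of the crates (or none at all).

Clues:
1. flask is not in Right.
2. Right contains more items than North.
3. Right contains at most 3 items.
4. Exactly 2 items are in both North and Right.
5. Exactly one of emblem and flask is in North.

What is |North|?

2

From (1): flask ∉ Right.
Suppose emblem ∉ North: no assignment then satisfies all the clues, so emblem ∈ North.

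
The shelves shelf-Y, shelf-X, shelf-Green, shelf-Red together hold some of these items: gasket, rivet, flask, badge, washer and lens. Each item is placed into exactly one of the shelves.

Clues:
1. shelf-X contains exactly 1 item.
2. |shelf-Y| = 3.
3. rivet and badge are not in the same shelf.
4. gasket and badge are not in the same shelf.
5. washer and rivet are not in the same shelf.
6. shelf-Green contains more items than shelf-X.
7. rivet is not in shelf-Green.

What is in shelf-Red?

shelf-Red = {}

From (7): rivet ∉ shelf-Green.
Suppose gasket ∈ shelf-Red: no assignment then satisfies all the clues, so gasket ∉ shelf-Red.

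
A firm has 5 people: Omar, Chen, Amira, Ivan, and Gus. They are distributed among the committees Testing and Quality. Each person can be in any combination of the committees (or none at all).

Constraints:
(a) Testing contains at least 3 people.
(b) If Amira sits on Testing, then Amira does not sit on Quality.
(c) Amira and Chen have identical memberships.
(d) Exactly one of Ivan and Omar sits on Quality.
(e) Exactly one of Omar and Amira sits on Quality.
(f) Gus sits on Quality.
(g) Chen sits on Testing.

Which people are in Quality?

Quality = {Gus, Omar}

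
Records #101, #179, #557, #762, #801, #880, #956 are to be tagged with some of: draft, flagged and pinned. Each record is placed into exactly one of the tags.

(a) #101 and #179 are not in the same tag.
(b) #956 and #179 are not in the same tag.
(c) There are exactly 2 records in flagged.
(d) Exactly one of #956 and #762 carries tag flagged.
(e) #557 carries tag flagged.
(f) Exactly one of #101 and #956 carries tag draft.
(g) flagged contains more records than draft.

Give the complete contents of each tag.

From (e): #557 ∈ flagged.
Suppose #101 ∉ draft: no assignment then satisfies all the clues, so #101 ∈ draft.

draft = {#101}; flagged = {#557, #956}; pinned = {#179, #762, #801, #880}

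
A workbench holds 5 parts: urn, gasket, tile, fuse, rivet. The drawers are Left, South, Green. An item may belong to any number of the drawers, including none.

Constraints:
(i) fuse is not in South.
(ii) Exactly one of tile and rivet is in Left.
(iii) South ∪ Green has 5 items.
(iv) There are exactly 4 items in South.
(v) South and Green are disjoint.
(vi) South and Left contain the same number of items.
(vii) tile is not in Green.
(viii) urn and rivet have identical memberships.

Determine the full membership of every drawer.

Left = {fuse, gasket, rivet, urn}; South = {gasket, rivet, tile, urn}; Green = {fuse}

From (i): fuse ∉ South.
From (vii): tile ∉ Green.
(iv): only 4 candidates remain for South, so all are in.
(v) (disjoint): urn ∉ Green.
(v) (disjoint): gasket ∉ Green.
(v) (disjoint): rivet ∉ Green.
Suppose urn ∉ Left: no assignment then satisfies all the clues, so urn ∈ Left.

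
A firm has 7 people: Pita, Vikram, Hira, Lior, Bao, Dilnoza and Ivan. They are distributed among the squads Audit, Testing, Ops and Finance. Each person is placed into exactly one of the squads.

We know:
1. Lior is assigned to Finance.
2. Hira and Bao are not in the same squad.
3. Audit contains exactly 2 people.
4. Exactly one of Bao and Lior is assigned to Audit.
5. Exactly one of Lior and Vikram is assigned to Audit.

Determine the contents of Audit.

From (1): Lior ∈ Finance.
(4) (exactly one): Bao ∈ Audit.
(5) (exactly one): Vikram ∈ Audit.
(2): Hira ∉ Audit.
(3): Audit already has 2, so the rest are out.

Audit = {Bao, Vikram}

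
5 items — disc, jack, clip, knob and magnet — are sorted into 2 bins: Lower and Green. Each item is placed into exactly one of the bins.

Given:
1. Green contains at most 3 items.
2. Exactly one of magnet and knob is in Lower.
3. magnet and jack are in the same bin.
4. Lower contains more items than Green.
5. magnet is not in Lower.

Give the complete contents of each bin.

Lower = {clip, disc, knob}; Green = {jack, magnet}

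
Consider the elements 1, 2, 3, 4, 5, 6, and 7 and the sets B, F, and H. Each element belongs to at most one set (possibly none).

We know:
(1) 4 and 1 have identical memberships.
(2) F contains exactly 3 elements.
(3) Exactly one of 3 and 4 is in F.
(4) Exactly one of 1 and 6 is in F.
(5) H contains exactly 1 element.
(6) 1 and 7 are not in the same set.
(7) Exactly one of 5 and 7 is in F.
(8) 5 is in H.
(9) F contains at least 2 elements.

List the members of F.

F = {3, 6, 7}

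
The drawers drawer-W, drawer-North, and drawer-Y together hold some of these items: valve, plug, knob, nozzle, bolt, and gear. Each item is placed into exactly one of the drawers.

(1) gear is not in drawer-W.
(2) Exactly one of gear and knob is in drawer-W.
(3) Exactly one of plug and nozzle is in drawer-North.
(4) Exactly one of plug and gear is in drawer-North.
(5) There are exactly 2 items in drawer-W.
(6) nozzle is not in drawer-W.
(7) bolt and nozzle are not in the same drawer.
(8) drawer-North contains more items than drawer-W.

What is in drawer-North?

drawer-North = {gear, nozzle, valve}

From (1): gear ∉ drawer-W.
From (6): nozzle ∉ drawer-W.
(2) (exactly one): knob ∈ drawer-W.
Suppose valve ∉ drawer-North: no assignment then satisfies all the clues, so valve ∈ drawer-North.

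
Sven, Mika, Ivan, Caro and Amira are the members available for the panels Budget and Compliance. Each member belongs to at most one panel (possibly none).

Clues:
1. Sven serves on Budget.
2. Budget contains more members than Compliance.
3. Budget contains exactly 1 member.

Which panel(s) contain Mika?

Mika: none

From (1): Sven ∈ Budget.
(3): Budget already has 1, so the rest are out.
Suppose Mika ∈ Compliance: no assignment then satisfies all the clues, so Mika ∉ Compliance.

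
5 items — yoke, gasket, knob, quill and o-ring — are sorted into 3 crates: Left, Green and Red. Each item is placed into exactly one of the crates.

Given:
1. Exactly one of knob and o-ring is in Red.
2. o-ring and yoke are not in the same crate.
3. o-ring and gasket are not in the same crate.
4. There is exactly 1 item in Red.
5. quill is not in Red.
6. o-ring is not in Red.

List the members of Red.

Red = {knob}

From (5): quill ∉ Red.
From (6): o-ring ∉ Red.
(1) (exactly one): knob ∈ Red.
(4): Red already has 1, so the rest are out.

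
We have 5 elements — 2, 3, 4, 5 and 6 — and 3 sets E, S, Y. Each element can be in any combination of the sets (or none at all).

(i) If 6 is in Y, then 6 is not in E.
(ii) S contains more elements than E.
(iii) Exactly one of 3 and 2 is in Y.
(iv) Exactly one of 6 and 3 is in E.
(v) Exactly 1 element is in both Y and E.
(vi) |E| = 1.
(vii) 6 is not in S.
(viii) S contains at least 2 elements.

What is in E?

From (vii): 6 ∉ S.
Suppose 2 ∈ E: no assignment then satisfies all the clues, so 2 ∉ E.

E = {3}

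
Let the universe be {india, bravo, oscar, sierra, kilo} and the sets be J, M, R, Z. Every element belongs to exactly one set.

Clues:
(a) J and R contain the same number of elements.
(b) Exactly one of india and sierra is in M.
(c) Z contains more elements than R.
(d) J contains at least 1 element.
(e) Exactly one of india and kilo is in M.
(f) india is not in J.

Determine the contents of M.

M = {india}

From (f): india ∉ J.
Suppose india ∉ M: no assignment then satisfies all the clues, so india ∈ M.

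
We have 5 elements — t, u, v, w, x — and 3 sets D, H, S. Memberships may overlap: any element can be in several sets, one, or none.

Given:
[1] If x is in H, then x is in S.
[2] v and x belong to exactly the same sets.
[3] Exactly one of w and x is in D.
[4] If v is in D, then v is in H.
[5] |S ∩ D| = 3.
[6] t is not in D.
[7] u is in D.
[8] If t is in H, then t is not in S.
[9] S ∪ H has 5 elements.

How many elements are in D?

3

From (6): t ∉ D.
From (7): u ∈ D.
Suppose u ∉ S: no assignment then satisfies all the clues, so u ∈ S.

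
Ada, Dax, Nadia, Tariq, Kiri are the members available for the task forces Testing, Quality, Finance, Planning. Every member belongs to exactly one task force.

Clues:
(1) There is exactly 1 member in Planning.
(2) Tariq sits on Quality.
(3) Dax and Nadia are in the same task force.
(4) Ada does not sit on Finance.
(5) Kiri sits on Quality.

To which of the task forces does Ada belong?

Ada: Planning

From (2): Tariq ∈ Quality.
From (4): Ada ∉ Finance.
From (5): Kiri ∈ Quality.
Suppose Ada ∈ Testing: no assignment then satisfies all the clues, so Ada ∉ Testing.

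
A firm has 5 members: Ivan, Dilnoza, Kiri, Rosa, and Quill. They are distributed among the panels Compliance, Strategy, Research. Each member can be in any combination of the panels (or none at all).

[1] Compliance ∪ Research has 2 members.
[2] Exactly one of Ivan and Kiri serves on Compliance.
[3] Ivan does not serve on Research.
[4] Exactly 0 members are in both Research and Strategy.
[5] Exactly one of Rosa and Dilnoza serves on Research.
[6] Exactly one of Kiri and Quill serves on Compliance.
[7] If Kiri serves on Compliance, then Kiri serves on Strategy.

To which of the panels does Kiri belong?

Kiri: Compliance, Strategy

From (3): Ivan ∉ Research.
Suppose Kiri ∉ Compliance: no assignment then satisfies all the clues, so Kiri ∈ Compliance.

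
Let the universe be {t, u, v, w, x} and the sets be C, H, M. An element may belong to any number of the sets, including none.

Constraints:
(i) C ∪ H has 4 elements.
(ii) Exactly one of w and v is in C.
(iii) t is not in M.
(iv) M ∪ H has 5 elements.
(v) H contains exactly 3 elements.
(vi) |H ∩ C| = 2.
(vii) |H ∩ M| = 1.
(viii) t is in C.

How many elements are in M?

3

From (iii): t ∉ M.
From (viii): t ∈ C.
Suppose t ∉ H: no assignment then satisfies all the clues, so t ∈ H.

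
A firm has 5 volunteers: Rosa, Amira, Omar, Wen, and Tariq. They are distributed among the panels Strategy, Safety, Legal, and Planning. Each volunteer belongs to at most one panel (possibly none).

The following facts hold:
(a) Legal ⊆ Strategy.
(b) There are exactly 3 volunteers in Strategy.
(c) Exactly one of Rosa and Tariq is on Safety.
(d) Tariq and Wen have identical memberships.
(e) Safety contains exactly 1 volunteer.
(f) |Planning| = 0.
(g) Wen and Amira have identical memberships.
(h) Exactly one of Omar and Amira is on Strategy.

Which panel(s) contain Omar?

(f): Planning already has 0, so the rest are out.
Suppose Omar ∈ Strategy: no assignment then satisfies all the clues, so Omar ∉ Strategy.

Omar: none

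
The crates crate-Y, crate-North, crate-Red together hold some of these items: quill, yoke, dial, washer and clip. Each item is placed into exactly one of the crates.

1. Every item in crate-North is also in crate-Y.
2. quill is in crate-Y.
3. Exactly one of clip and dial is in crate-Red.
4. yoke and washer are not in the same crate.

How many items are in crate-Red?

2

From (2): quill ∈ crate-Y.
Suppose yoke ∈ crate-North: no assignment then satisfies all the clues, so yoke ∉ crate-North.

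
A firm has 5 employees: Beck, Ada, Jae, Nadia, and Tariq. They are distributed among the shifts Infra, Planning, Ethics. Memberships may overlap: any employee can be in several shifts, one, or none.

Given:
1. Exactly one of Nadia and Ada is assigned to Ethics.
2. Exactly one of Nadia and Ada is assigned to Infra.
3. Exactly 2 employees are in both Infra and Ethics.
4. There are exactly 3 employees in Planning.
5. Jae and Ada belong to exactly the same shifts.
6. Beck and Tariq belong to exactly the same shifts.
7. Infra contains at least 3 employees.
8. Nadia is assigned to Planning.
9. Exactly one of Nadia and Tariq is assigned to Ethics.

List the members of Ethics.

Ethics = {Ada, Beck, Jae, Tariq}

From (8): Nadia ∈ Planning.
Suppose Beck ∉ Ethics: no assignment then satisfies all the clues, so Beck ∈ Ethics.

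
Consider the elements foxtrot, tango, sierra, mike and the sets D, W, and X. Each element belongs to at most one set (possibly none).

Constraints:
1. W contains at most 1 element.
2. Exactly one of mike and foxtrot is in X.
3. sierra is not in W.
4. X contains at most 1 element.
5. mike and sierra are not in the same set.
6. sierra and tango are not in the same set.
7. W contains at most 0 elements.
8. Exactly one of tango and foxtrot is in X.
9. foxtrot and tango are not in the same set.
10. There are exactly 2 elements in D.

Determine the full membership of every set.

D = {mike, tango}; W = {}; X = {foxtrot}

From (3): sierra ∉ W.
(7): W already has 0, so the rest are out.
Suppose foxtrot ∈ D: no assignment then satisfies all the clues, so foxtrot ∉ D.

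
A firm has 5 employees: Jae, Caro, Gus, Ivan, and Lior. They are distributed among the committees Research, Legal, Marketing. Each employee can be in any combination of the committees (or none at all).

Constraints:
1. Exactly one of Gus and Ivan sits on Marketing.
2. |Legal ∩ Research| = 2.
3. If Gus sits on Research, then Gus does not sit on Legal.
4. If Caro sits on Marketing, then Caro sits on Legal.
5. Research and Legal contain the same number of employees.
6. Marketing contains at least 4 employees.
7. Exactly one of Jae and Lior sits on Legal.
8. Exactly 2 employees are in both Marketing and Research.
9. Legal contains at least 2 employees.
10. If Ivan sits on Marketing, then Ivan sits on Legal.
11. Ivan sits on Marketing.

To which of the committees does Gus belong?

From (11): Ivan ∈ Marketing.
(1) (exactly one): Gus ∉ Marketing.
(6): only 4 candidates remain for Marketing, so all are in.
(10): Ivan ∈ Legal.
(4): Caro ∈ Legal.
Suppose Gus ∉ Research: no assignment then satisfies all the clues, so Gus ∈ Research.

Gus: Research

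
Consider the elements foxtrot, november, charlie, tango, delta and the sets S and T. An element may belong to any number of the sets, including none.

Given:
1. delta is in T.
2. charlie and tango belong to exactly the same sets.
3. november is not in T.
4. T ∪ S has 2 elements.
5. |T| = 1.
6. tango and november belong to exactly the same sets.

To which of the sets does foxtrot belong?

foxtrot: S

From (1): delta ∈ T.
From (3): november ∉ T.
(5): T already has 1, so the rest are out.
Suppose foxtrot ∉ S: no assignment then satisfies all the clues, so foxtrot ∈ S.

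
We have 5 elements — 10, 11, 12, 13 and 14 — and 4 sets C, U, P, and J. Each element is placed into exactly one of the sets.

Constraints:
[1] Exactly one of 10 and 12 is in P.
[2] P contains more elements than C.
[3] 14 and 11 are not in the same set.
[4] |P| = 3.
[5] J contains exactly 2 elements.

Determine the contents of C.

C = {}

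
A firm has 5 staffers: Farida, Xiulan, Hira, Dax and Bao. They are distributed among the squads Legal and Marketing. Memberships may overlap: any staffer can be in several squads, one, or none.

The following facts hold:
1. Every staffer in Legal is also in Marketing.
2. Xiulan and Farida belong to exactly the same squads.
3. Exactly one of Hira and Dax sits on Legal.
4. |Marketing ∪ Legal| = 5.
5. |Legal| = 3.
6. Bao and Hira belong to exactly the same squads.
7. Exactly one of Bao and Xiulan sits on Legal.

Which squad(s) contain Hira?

Hira: Marketing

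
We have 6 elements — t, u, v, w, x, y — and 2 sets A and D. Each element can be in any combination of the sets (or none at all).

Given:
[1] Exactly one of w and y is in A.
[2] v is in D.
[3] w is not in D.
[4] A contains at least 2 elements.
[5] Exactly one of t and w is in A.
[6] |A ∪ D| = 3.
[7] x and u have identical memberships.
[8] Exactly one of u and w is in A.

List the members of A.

A = {v, w}

From (2): v ∈ D.
From (3): w ∉ D.
Suppose t ∈ A: no assignment then satisfies all the clues, so t ∉ A.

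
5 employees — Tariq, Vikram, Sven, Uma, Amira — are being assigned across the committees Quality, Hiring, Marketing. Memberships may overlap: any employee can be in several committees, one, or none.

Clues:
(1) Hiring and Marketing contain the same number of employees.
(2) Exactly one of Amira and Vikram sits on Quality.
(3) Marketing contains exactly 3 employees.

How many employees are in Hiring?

3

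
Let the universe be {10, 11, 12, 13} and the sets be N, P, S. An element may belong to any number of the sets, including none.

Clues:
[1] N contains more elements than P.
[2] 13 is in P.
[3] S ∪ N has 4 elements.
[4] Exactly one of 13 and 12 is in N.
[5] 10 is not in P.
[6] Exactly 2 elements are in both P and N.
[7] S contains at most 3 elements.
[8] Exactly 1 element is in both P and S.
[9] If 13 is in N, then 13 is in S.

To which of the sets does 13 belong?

13: N, P, S

From (2): 13 ∈ P.
From (5): 10 ∉ P.
Suppose 13 ∉ N: no assignment then satisfies all the clues, so 13 ∈ N.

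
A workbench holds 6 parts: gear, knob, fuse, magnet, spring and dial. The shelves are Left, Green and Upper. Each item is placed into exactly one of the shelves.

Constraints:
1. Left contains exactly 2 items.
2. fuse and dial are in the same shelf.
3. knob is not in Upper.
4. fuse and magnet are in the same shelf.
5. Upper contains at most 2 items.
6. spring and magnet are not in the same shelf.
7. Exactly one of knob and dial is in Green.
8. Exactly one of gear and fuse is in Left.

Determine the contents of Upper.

Upper = {spring}

From (3): knob ∉ Upper.
Suppose gear ∈ Upper: no assignment then satisfies all the clues, so gear ∉ Upper.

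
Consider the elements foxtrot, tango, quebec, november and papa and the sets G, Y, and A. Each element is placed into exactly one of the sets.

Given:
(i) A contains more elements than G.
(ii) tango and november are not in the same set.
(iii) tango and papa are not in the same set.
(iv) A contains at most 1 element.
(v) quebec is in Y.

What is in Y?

Y = {foxtrot, november, papa, quebec}

From (v): quebec ∈ Y.
Suppose foxtrot ∉ Y: no assignment then satisfies all the clues, so foxtrot ∈ Y.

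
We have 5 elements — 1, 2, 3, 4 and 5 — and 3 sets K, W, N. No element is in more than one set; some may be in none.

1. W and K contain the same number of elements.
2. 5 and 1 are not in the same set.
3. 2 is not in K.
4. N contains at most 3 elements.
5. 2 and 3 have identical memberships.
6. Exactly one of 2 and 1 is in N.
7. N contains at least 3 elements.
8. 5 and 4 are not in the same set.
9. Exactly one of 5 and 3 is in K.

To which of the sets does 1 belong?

From (3): 2 ∉ K.
(5): 3 matches 2: 3 ∉ K.
(9) (exactly one): 5 ∈ K.
(2): 1 ∉ K.
(8): 4 ∉ K.
Suppose 1 ∉ W: no assignment then satisfies all the clues, so 1 ∈ W.

1: W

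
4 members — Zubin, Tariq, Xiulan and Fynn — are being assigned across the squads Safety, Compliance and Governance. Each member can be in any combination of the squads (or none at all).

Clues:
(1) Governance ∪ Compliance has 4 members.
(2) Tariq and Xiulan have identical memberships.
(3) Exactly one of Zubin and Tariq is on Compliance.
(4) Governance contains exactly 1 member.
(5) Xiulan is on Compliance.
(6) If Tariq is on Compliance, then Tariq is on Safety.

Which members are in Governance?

Governance = {Zubin}

From (5): Xiulan ∈ Compliance.
(2): Tariq matches Xiulan: Tariq ∈ Compliance.
(3) (exactly one): Zubin ∉ Compliance.
(6): Tariq ∈ Safety.
(2): Xiulan matches Tariq: Xiulan ∈ Safety.
Suppose Zubin ∉ Governance: no assignment then satisfies all the clues, so Zubin ∈ Governance.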